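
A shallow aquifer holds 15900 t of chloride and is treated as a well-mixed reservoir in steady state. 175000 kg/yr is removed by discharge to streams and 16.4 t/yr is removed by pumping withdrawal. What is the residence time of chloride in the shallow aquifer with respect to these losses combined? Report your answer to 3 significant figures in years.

Convert the discharge to streams flux: 175000 kg/yr = 175.0 t/yr.
Total removal = 175.0 + 16.40 = 191.40 t/yr.
τ = M / ΣF_out = 15900 / 191.40 = 83.07 yr.

83.1 yr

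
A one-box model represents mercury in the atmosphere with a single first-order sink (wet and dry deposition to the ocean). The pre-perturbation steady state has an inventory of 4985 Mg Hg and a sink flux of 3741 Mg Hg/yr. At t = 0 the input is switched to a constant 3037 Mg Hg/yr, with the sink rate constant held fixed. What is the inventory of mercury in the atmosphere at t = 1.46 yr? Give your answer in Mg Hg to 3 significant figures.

4360 Mg Hg

Residence time τ = M₀/F₀ = 1.333 yr. The eventual steady state is M_∞ = M₀·(F₁/F₀) = 4985 × 3037/3741 = 4046.9 Mg Hg.
The anomaly ΔM(t) = M(t) − M_∞ decays as ΔM₀·e^(−t/τ) with ΔM₀ = 4985 − 4046.9 = 938.1 Mg Hg.
At t = 1.46 yr, e^(−t/τ) = e^(−1.096) = 0.3343, so ΔM = 313.6 Mg Hg and M = 4046.9 + 313.6 = 4360.5 Mg Hg.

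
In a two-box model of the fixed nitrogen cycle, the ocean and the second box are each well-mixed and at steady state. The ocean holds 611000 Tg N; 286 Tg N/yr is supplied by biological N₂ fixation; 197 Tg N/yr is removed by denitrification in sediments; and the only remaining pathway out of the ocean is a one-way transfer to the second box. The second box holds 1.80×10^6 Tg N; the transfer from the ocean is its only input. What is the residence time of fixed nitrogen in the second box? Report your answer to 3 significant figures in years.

Balance the ocean: ΣF_in = 286.00 Tg N/yr.
Transfer to the second box = ΣF_in − (197) = 89.000 Tg N/yr.
At steady state the output of the second box equals its input, 89.000 Tg N/yr.
τ = M / F = 1.80×10^6 / 89.000 = 20220 yr.

20200 yr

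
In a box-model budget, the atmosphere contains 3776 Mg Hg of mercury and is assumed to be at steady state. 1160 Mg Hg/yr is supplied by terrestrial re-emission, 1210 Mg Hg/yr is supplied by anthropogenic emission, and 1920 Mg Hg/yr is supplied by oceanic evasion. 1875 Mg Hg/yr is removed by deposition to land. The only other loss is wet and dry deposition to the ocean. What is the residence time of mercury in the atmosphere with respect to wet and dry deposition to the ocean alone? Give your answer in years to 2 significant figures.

At steady state ΣF_in = ΣF_out.
ΣF_in = 1160 + 1210 + 1920 = 4290.0 Mg Hg/yr.
Wet and dry deposition to the ocean flux = ΣF_in − (1875) = 4290.0 − 1875 = 2415 Mg Hg/yr.
τ = M / F = 3776 / 2415 = 1.564 yr.

1.6 yr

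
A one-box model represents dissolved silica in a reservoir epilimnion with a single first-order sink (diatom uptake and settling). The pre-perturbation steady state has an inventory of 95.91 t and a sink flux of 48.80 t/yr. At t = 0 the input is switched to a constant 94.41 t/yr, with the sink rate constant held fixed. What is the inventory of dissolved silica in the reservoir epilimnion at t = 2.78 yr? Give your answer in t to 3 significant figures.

The sink rate constant is k = F₀/M₀ = 48.80/95.91 = 0.5088 yr⁻¹.
Solving dM/dt = F₁ − kM with M(0) = M₀ gives M(t) = F₁/k + (M₀ − F₁/k)·e^(−kt).
F₁/k = 94.41/0.5088 = 185.55 t; kt = 0.5088 × 2.78 = 1.414, e^(−kt) = 0.2430.
M(2.78) = 185.55 + (95.91 − 185.55) × 0.2430 = 185.55 − 21.79 = 163.76 t.

164 t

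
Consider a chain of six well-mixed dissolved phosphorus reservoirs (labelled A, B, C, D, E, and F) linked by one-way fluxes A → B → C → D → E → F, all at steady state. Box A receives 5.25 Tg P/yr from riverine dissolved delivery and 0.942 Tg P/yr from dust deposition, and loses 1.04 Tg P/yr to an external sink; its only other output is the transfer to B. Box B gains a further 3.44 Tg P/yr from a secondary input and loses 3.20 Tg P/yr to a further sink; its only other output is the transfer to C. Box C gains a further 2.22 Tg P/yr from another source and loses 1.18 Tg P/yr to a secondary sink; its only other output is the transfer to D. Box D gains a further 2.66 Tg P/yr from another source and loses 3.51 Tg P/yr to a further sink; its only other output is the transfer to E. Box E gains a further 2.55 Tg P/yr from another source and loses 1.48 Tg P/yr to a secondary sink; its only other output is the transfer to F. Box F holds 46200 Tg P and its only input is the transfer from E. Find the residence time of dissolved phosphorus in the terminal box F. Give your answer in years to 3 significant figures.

Box A: F(A→B) = (5.25 + 0.942) − 1.04 = 5.1520 Tg P/yr.
Box B: F(B→C) = (5.1520 + 3.44) − 3.20 = 5.3920 Tg P/yr.
Box C: F(C→D) = (5.3920 + 2.22) − 1.18 = 6.4320 Tg P/yr.
Box D: F(D→E) = (6.4320 + 2.66) − 3.51 = 5.5820 Tg P/yr.
Box E: F(E→F) = (5.5820 + 2.55) − 1.48 = 6.6520 Tg P/yr.
Box F throughput = its input = 6.6520 Tg P/yr; τ = 46200 / 6.6520 = 6945 yr.

6950 yr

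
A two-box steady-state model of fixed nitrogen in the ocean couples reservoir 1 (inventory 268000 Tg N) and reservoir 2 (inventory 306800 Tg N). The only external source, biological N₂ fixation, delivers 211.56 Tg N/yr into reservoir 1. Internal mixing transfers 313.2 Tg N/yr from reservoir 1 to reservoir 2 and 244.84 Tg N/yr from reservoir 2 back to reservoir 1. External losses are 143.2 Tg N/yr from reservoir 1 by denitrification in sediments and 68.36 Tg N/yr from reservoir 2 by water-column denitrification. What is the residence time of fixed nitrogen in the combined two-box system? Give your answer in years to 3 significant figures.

Residence time in the combined system uses the total inventory and the total *external* removal — internal exchanges between the two boxes cancel.
M_total = 268000 + 306800 = 574800 Tg N.
ΣF_external_out = 143.2 + 68.36 = 211.56 Tg N/yr.
τ = M_total / ΣF_ext = 574800 / 211.56 = 2717 yr.

2720 yr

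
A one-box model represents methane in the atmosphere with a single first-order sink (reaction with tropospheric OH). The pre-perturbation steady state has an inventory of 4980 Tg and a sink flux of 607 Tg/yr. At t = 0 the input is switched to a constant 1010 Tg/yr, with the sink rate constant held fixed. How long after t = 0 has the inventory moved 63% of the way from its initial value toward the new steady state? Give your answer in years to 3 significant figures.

8.16 yr

τ = M₀/F₀ = 4980/607 = 8.204 yr.
The remaining gap fraction is e^(−t/τ); 63% covered ⇒ e^(−t/τ) = 0.370.
t = −τ ln(0.370) = 8.204 × 0.9943 = 8.157 yr.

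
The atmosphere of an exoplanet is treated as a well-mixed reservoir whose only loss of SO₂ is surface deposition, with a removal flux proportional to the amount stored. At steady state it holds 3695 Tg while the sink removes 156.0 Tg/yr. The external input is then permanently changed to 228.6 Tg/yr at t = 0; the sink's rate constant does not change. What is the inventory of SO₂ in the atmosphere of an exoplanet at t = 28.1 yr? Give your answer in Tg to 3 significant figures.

The sink rate constant is k = F₀/M₀ = 156.0/3695 = 0.04222 yr⁻¹.
Solving dM/dt = F₁ − kM with M(0) = M₀ gives M(t) = F₁/k + (M₀ − F₁/k)·e^(−kt).
F₁/k = 228.6/0.04222 = 5414.6 Tg; kt = 0.04222 × 28.1 = 1.186, e^(−kt) = 0.3053.
M(28.1) = 5414.6 + (3695 − 5414.6) × 0.3053 = 5414.6 − 525.0 = 4889.6 Tg.

4890 Tg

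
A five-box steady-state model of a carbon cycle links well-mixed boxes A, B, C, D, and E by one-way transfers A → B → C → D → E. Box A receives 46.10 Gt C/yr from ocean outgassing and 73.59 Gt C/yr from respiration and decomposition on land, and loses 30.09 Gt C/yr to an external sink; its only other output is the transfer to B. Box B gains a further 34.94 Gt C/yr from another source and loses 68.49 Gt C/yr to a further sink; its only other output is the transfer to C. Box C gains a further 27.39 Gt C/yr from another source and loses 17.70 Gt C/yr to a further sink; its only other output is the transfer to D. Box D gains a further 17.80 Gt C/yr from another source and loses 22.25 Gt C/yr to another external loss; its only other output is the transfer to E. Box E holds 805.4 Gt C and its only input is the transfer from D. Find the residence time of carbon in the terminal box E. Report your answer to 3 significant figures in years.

Box A: F(A→B) = (46.10 + 73.59) − 30.09 = 89.600 Gt C/yr.
Box B: F(B→C) = (89.600 + 34.94) − 68.49 = 56.050 Gt C/yr.
Box C: F(C→D) = (56.050 + 27.39) − 17.70 = 65.740 Gt C/yr.
Box D: F(D→E) = (65.740 + 17.80) − 22.25 = 61.290 Gt C/yr.
Box E throughput = its input = 61.290 Gt C/yr; τ = 805.4 / 61.290 = 13.14 yr.

13.1 yr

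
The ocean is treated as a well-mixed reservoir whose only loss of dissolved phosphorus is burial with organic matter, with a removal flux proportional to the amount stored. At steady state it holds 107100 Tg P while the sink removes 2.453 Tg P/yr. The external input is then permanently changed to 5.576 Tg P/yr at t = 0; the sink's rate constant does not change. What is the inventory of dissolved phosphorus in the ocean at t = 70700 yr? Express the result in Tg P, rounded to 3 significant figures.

The sink rate constant is k = F₀/M₀ = 2.453/107100 = 2.290×10^-5 yr⁻¹.
Solving dM/dt = F₁ − kM with M(0) = M₀ gives M(t) = F₁/k + (M₀ − F₁/k)·e^(−kt).
F₁/k = 5.576/2.290×10^-5 = 243450 Tg P; kt = 2.290×10^-5 × 70700 = 1.619, e^(−kt) = 0.1980.
M(70700) = 243450 + (107100 − 243450) × 0.1980 = 243450 − 27000 = 216450 Tg P.

216000 Tg P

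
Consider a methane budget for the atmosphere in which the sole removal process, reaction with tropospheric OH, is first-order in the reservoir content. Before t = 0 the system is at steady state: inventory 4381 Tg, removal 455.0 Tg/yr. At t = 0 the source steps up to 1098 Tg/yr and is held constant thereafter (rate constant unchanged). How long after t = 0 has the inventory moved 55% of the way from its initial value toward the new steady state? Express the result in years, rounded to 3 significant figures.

τ = M₀/F₀ = 4381/455.0 = 9.629 yr.
The remaining gap fraction is e^(−t/τ); 55% covered ⇒ e^(−t/τ) = 0.450.
t = −τ ln(0.450) = 9.629 × 0.7985 = 7.688 yr.

7.69 yr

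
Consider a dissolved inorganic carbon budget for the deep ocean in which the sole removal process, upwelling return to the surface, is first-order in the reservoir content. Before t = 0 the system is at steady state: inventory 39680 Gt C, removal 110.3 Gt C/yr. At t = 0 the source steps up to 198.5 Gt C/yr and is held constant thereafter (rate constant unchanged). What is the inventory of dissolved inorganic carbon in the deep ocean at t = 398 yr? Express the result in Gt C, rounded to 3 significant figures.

60900 Gt C

τ = M₀/F₀ = 39680/110.3 = 359.7 yr; rate constant k = 1/τ.
New steady state M_∞ = F₁/k = F₁·τ = 198.5 × 359.7 = 71410 Gt C.
M(t) = M_∞ + (M₀ − M_∞)·e^(−t/τ); t/τ = 398/359.7 = 1.106, so e^(−t/τ) = 0.3308.
M(t) = 71410 − 31730 × 0.3308 = 60914 Gt C.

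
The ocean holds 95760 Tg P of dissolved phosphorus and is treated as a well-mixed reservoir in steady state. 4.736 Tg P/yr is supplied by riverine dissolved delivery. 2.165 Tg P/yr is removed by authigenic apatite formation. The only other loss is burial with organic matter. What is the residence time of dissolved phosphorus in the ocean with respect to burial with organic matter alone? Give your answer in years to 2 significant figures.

37000 yr

At steady state ΣF_in = ΣF_out.
ΣF_in = 4.7360 Tg P/yr.
Burial with organic matter flux = ΣF_in − (2.165) = 4.7360 − 2.165 = 2.571 Tg P/yr.
τ = M / F = 95760 / 2.571 = 37250 yr.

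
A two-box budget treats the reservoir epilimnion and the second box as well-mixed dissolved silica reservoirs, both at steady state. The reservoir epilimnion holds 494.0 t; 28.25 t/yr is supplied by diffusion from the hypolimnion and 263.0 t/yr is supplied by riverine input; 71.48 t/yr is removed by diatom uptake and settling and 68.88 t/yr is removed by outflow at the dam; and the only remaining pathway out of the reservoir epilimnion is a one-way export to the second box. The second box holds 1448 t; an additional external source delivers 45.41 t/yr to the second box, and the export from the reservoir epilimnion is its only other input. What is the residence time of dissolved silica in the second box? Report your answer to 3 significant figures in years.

7.38 yr

Balance the reservoir epilimnion: ΣF_in = 28.25 + 263.0 = 291.25 t/yr.
Export to the second box = ΣF_in − (71.48 + 68.88) = 150.89 t/yr.
Total input to the second box = 150.89 + 45.41 = 196.30 t/yr; at steady state this equals its total output.
τ = M / F = 1448 / 196.30 = 7.376 yr.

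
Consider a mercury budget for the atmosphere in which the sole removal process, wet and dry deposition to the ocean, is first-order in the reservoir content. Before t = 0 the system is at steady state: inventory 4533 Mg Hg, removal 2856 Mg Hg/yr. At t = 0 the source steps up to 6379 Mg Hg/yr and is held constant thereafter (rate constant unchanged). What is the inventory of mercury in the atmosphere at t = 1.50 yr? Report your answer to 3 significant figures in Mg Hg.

7950 Mg Hg

The sink rate constant is k = F₀/M₀ = 2856/4533 = 0.6300 yr⁻¹.
Solving dM/dt = F₁ − kM with M(0) = M₀ gives M(t) = F₁/k + (M₀ − F₁/k)·e^(−kt).
F₁/k = 6379/0.6300 = 10125 Mg Hg; kt = 0.6300 × 1.50 = 0.9451, e^(−kt) = 0.3887.
M(1.50) = 10125 + (4533 − 10125) × 0.3887 = 10125 − 2173 = 7951.4 Mg Hg.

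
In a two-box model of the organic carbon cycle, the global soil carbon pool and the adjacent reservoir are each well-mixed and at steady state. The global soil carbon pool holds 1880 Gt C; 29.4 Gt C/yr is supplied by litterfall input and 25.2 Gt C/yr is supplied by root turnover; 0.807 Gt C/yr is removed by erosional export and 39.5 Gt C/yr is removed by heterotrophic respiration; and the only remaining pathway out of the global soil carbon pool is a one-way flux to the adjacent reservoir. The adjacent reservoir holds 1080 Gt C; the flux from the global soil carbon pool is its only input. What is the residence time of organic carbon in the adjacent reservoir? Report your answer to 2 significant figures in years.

Balance the global soil carbon pool: ΣF_in = 29.4 + 25.2 = 54.600 Gt C/yr.
Flux to the adjacent reservoir = ΣF_in − (0.807 + 39.5) = 14.293 Gt C/yr.
At steady state the output of the adjacent reservoir equals its input, 14.293 Gt C/yr.
τ = M / F = 1080 / 14.293 = 75.56 yr.

76 yr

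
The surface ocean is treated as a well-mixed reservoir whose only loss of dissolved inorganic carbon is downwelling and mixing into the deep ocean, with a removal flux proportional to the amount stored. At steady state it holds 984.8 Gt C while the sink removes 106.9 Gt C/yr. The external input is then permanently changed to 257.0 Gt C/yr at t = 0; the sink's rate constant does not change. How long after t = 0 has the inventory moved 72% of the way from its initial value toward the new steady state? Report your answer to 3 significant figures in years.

τ = M₀/F₀ = 984.8/106.9 = 9.212 yr.
The remaining gap fraction is e^(−t/τ); 72% covered ⇒ e^(−t/τ) = 0.280.
t = −τ ln(0.280) = 9.212 × 1.273 = 11.73 yr.

11.7 yr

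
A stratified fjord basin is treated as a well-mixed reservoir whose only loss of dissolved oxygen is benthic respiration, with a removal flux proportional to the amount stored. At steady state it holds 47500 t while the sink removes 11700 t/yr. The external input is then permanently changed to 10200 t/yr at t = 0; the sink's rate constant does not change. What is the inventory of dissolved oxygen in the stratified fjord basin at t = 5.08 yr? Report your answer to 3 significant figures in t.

Residence time τ = M₀/F₀ = 4.060 yr. The eventual steady state is M_∞ = M₀·(F₁/F₀) = 47500 × 10200/11700 = 41410 t.
The anomaly ΔM(t) = M(t) − M_∞ decays as ΔM₀·e^(−t/τ) with ΔM₀ = 47500 − 41410 = 6090 t.
At t = 5.08 yr, e^(−t/τ) = e^(−1.251) = 0.2861, so ΔM = 1743 t and M = 41410 + 1743 = 43153 t.

43200 t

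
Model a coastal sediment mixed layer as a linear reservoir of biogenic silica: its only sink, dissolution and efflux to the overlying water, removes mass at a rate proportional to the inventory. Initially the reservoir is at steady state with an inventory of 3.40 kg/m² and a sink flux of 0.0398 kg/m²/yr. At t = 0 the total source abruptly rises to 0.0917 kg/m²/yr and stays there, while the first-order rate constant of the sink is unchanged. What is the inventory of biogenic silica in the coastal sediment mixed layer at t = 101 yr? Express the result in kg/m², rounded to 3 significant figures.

The sink rate constant is k = F₀/M₀ = 0.0398/3.40 = 0.01171 yr⁻¹.
Solving dM/dt = F₁ − kM with M(0) = M₀ gives M(t) = F₁/k + (M₀ − F₁/k)·e^(−kt).
F₁/k = 0.0917/0.01171 = 7.8337 kg/m²; kt = 0.01171 × 101 = 1.182, e^(−kt) = 0.3066.
M(101) = 7.8337 + (3.40 − 7.8337) × 0.3066 = 7.8337 − 1.359 = 6.4744 kg/m².

6.47 kg/m²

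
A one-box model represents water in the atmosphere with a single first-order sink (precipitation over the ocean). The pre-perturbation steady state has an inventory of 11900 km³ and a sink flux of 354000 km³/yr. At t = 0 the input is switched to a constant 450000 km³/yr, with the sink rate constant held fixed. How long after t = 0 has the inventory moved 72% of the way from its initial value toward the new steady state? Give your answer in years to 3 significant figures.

τ = M₀/F₀ = 11900/354000 = 0.03362 yr.
The remaining gap fraction is e^(−t/τ); 72% covered ⇒ e^(−t/τ) = 0.280.
t = −τ ln(0.280) = 0.03362 × 1.273 = 0.04279 yr.

0.0428 yr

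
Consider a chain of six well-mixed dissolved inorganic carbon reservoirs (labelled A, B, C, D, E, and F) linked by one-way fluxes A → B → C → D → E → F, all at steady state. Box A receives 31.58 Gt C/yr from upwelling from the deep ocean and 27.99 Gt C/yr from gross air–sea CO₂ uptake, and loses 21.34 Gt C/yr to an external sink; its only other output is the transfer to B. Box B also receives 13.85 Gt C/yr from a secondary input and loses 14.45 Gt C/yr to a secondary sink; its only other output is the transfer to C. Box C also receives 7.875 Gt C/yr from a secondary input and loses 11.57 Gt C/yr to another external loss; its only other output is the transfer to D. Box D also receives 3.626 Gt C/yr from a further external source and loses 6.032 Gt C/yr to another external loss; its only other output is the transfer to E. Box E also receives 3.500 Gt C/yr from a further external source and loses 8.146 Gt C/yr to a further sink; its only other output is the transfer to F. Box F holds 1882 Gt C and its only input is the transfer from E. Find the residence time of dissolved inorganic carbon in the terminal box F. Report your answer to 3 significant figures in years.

Box A: F(A→B) = (31.58 + 27.99) − 21.34 = 38.230 Gt C/yr.
Box B: F(B→C) = (38.230 + 13.85) − 14.45 = 37.630 Gt C/yr.
Box C: F(C→D) = (37.630 + 7.875) − 11.57 = 33.935 Gt C/yr.
Box D: F(D→E) = (33.935 + 3.626) − 6.032 = 31.529 Gt C/yr.
Box E: F(E→F) = (31.529 + 3.500) − 8.146 = 26.883 Gt C/yr.
Box F throughput = its input = 26.883 Gt C/yr; τ = 1882 / 26.883 = 70.01 yr.

70.0 yr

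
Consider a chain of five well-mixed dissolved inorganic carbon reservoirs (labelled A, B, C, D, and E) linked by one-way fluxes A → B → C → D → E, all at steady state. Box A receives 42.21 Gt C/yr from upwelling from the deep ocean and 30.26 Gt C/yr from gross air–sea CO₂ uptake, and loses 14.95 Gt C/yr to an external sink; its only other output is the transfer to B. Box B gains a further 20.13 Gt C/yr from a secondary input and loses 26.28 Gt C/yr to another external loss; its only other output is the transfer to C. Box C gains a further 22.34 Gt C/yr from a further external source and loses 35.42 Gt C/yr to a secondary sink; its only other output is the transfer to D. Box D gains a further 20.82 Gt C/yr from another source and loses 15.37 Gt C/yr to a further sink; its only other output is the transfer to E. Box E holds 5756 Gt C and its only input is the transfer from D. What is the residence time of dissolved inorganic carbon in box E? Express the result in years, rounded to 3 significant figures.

Box A: F(A→B) = (42.21 + 30.26) − 14.95 = 57.520 Gt C/yr.
Box B: F(B→C) = (57.520 + 20.13) − 26.28 = 51.370 Gt C/yr.
Box C: F(C→D) = (51.370 + 22.34) − 35.42 = 38.290 Gt C/yr.
Box D: F(D→E) = (38.290 + 20.82) − 15.37 = 43.740 Gt C/yr.
Box E throughput = its input = 43.740 Gt C/yr; τ = 5756 / 43.740 = 131.6 yr.

132 yr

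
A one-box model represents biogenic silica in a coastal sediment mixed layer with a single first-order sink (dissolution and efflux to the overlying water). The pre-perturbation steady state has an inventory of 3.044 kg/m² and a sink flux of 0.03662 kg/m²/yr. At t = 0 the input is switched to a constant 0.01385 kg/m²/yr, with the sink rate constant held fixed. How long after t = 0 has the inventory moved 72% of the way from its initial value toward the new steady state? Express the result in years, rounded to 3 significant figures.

τ = M₀/F₀ = 3.044/0.03662 = 83.12 yr.
The remaining gap fraction is e^(−t/τ); 72% covered ⇒ e^(−t/τ) = 0.280.
t = −τ ln(0.280) = 83.12 × 1.273 = 105.8 yr.

106 yr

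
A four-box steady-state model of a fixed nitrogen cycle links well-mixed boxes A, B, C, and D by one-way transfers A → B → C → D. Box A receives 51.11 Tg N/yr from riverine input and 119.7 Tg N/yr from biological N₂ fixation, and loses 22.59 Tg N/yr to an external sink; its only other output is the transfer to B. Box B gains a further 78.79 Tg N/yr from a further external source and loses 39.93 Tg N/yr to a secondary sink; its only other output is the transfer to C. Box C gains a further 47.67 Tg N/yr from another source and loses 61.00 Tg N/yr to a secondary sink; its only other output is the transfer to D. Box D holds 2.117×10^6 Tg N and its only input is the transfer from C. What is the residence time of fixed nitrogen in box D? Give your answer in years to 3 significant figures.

12200 yr

Box A: F(A→B) = (51.11 + 119.7) − 22.59 = 148.22 Tg N/yr.
Box B: F(B→C) = (148.22 + 78.79) − 39.93 = 187.08 Tg N/yr.
Box C: F(C→D) = (187.08 + 47.67) − 61.00 = 173.75 Tg N/yr.
Box D throughput = its input = 173.75 Tg N/yr; τ = 2.117×10^6 / 173.75 = 12180 yr.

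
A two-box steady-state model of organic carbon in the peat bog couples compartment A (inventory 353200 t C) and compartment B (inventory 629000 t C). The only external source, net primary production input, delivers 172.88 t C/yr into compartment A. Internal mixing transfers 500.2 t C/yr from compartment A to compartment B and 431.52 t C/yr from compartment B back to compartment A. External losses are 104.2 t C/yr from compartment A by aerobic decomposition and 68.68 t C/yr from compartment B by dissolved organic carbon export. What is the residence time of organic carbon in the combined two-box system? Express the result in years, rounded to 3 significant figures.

5680 yr

For the system as a whole, the A↔B exchange is internal and contributes nothing to the throughput; only the external sinks remove mass.
M_total = 353200 + 629000 = 982200 t C.
ΣF_external_out = 104.2 + 68.68 = 172.88 t C/yr.
τ = M_total / ΣF_ext = 982200 / 172.88 = 5681 yr.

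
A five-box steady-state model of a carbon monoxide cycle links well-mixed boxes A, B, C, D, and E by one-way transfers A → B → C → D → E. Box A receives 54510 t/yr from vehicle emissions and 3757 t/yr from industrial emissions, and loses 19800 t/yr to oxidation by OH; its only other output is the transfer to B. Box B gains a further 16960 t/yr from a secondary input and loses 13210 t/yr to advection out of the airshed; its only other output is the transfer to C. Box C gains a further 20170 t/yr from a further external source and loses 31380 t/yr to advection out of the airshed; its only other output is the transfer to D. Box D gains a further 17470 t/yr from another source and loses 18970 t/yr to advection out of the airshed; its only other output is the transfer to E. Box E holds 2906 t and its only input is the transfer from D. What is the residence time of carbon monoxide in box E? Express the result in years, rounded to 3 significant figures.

Box A: F(A→B) = (54510 + 3757) − 19800 = 38467 t/yr.
Box B: F(B→C) = (38467 + 16960) − 13210 = 42217 t/yr.
Box C: F(C→D) = (42217 + 20170) − 31380 = 31007 t/yr.
Box D: F(D→E) = (31007 + 17470) − 18970 = 29507 t/yr.
Box E throughput = its input = 29507 t/yr; τ = 2906 / 29507 = 0.09849 yr.

0.0985 yr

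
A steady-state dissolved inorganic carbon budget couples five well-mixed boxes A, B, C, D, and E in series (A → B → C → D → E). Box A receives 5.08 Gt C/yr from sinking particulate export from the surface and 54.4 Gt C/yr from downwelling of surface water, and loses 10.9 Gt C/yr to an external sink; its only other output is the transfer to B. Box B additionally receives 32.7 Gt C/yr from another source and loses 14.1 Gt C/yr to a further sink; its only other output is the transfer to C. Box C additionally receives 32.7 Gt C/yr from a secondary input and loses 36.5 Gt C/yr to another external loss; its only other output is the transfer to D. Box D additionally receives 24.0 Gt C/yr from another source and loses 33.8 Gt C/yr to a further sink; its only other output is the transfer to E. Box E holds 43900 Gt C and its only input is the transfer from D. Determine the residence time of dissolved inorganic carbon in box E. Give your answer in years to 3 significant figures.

Box A: F(A→B) = (5.08 + 54.4) − 10.9 = 48.580 Gt C/yr.
Box B: F(B→C) = (48.580 + 32.7) − 14.1 = 67.180 Gt C/yr.
Box C: F(C→D) = (67.180 + 32.7) − 36.5 = 63.380 Gt C/yr.
Box D: F(D→E) = (63.380 + 24.0) − 33.8 = 53.580 Gt C/yr.
Box E throughput = its input = 53.580 Gt C/yr; τ = 43900 / 53.580 = 819.3 yr.

819 yr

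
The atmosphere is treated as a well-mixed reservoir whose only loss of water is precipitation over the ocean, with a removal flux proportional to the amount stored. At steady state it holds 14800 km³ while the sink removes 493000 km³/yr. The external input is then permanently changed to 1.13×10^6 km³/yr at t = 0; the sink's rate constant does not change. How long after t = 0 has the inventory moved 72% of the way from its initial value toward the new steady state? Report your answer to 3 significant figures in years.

τ = M₀/F₀ = 14800/493000 = 0.03002 yr.
The remaining gap fraction is e^(−t/τ); 72% covered ⇒ e^(−t/τ) = 0.280.
t = −τ ln(0.280) = 0.03002 × 1.273 = 0.03821 yr.

0.0382 yr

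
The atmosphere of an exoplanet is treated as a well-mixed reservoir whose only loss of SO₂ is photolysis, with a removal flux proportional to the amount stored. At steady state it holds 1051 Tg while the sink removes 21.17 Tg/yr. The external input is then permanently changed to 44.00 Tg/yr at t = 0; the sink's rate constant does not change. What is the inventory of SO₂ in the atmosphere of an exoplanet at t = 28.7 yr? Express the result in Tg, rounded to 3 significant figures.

The sink rate constant is k = F₀/M₀ = 21.17/1051 = 0.02014 yr⁻¹.
Solving dM/dt = F₁ − kM with M(0) = M₀ gives M(t) = F₁/k + (M₀ − F₁/k)·e^(−kt).
F₁/k = 44.00/0.02014 = 2184.4 Tg; kt = 0.02014 × 28.7 = 0.5781, e^(−kt) = 0.5610.
M(28.7) = 2184.4 + (1051 − 2184.4) × 0.5610 = 2184.4 − 635.8 = 1548.6 Tg.

1550 Tg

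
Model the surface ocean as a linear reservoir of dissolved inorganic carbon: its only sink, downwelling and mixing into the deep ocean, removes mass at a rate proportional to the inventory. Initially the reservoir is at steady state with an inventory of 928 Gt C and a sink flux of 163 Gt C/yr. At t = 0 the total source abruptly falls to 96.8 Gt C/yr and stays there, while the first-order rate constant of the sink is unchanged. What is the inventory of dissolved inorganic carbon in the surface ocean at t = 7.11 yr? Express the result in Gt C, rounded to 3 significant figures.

Residence time τ = M₀/F₀ = 5.693 yr. The eventual steady state is M_∞ = M₀·(F₁/F₀) = 928 × 96.8/163 = 551.11 Gt C.
The anomaly ΔM(t) = M(t) − M_∞ decays as ΔM₀·e^(−t/τ) with ΔM₀ = 928 − 551.11 = 376.9 Gt C.
At t = 7.11 yr, e^(−t/τ) = e^(−1.249) = 0.2868, so ΔM = 108.1 Gt C and M = 551.11 + 108.1 = 659.21 Gt C.

659 Gt C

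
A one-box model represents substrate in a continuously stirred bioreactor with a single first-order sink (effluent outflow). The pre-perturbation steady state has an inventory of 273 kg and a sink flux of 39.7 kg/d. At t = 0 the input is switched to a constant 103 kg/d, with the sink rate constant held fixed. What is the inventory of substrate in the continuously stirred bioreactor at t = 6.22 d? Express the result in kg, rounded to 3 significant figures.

532 kg

τ = M₀/F₀ = 273/39.7 = 6.877 d; rate constant k = 1/τ.
New steady state M_∞ = F₁/k = F₁·τ = 103 × 6.877 = 708.29 kg.
M(t) = M_∞ + (M₀ − M_∞)·e^(−t/τ); t/τ = 6.22/6.877 = 0.9045, so e^(−t/τ) = 0.4047.
M(t) = 708.29 − 435.3 × 0.4047 = 532.11 kg.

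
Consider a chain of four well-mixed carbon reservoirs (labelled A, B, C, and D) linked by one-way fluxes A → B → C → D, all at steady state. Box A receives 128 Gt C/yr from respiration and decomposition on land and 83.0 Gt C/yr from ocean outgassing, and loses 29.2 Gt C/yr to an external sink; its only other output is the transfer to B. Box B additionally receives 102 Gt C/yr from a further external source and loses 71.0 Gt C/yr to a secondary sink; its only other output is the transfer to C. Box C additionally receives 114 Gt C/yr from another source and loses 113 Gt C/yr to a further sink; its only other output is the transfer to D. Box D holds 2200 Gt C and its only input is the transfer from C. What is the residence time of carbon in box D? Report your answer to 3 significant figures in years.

Box A: F(A→B) = (128 + 83.0) − 29.2 = 181.80 Gt C/yr.
Box B: F(B→C) = (181.80 + 102) − 71.0 = 212.80 Gt C/yr.
Box C: F(C→D) = (212.80 + 114) − 113 = 213.80 Gt C/yr.
Box D throughput = its input = 213.80 Gt C/yr; τ = 2200 / 213.80 = 10.29 yr.

10.3 yr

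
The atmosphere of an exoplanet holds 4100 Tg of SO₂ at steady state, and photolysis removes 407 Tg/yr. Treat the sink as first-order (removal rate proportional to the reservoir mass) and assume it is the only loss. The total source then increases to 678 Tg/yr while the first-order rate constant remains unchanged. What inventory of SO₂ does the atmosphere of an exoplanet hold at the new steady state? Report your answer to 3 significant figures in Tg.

Rate constant k = F/M = 407 / 4100 = 0.09927 yr⁻¹.
At the new steady state, source = k·M_new ⇒ M_new = 678 / 0.09927 = 6830 Tg.
(Equivalently M_new = M × F_new/F_old = 4100 × 678/407.)

6830 Tg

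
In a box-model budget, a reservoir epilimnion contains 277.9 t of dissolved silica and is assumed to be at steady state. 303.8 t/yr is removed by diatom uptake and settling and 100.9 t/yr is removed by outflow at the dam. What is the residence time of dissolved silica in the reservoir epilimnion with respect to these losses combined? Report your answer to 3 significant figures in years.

Total removal = 303.8 + 100.9 = 404.70 t/yr.
τ = M / ΣF_out = 277.9 / 404.70 = 0.6867 yr.

0.687 yr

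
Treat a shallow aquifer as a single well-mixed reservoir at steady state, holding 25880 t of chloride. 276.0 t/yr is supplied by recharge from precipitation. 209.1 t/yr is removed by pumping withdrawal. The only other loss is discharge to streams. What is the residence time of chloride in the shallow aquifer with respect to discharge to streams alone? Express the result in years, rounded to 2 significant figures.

390 yr

At steady state ΣF_in = ΣF_out.
ΣF_in = 276.00 t/yr.
Discharge to streams flux = ΣF_in − (209.1) = 276.00 − 209.1 = 66.90 t/yr.
τ = M / F = 25880 / 66.90 = 386.8 yr.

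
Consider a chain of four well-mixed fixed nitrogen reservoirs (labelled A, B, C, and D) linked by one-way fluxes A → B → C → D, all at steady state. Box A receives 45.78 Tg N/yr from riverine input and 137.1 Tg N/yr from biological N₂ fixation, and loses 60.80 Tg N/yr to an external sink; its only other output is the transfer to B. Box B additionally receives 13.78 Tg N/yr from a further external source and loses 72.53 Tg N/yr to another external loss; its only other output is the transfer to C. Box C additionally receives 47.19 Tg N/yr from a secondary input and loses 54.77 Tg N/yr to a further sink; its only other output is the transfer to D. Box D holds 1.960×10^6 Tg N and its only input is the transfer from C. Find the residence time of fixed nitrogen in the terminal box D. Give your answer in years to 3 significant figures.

35200 yr

Box A: F(A→B) = (45.78 + 137.1) − 60.80 = 122.08 Tg N/yr.
Box B: F(B→C) = (122.08 + 13.78) − 72.53 = 63.330 Tg N/yr.
Box C: F(C→D) = (63.330 + 47.19) − 54.77 = 55.750 Tg N/yr.
Box D throughput = its input = 55.750 Tg N/yr; τ = 1.960×10^6 / 55.750 = 35160 yr.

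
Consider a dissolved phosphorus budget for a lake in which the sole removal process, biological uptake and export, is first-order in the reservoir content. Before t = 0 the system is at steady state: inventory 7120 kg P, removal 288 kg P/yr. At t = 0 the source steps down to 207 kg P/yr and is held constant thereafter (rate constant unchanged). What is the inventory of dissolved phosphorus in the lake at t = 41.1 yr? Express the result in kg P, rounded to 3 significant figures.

5500 kg P

τ = M₀/F₀ = 7120/288 = 24.72 yr; rate constant k = 1/τ.
New steady state M_∞ = F₁/k = F₁·τ = 207 × 24.72 = 5117.5 kg P.
M(t) = M_∞ + (M₀ − M_∞)·e^(−t/τ); t/τ = 41.1/24.72 = 1.662, so e^(−t/τ) = 0.1897.
M(t) = 5117.5 + 2002 × 0.1897 = 5497.3 kg P.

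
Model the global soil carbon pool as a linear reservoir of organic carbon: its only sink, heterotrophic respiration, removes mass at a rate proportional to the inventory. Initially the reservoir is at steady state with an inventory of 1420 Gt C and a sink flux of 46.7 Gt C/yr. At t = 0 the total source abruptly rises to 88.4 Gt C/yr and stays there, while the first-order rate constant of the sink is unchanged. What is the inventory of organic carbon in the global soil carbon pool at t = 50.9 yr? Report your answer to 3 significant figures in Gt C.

The sink rate constant is k = F₀/M₀ = 46.7/1420 = 0.03289 yr⁻¹.
Solving dM/dt = F₁ − kM with M(0) = M₀ gives M(t) = F₁/k + (M₀ − F₁/k)·e^(−kt).
F₁/k = 88.4/0.03289 = 2688.0 Gt C; kt = 0.03289 × 50.9 = 1.674, e^(−kt) = 0.1875.
M(50.9) = 2688.0 + (1420 − 2688.0) × 0.1875 = 2688.0 − 237.7 = 2450.2 Gt C.

2450 Gt C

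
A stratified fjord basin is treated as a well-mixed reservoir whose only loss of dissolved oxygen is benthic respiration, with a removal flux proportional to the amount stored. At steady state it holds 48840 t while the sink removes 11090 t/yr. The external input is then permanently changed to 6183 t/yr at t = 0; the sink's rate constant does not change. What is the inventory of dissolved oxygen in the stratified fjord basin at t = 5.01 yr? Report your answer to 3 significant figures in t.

τ = M₀/F₀ = 48840/11090 = 4.404 yr; rate constant k = 1/τ.
New steady state M_∞ = F₁/k = F₁·τ = 6183 × 4.404 = 27230 t.
M(t) = M_∞ + (M₀ − M_∞)·e^(−t/τ); t/τ = 5.01/4.404 = 1.138, so e^(−t/τ) = 0.3206.
M(t) = 27230 + 21610 × 0.3206 = 34158 t.

34200 t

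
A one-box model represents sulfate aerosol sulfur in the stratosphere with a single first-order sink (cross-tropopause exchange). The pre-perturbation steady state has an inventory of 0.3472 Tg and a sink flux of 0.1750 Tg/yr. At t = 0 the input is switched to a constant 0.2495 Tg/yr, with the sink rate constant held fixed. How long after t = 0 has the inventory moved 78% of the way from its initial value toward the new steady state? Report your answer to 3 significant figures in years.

τ = M₀/F₀ = 0.3472/0.1750 = 1.984 yr.
The remaining gap fraction is e^(−t/τ); 78% covered ⇒ e^(−t/τ) = 0.220.
t = −τ ln(0.220) = 1.984 × 1.514 = 3.004 yr.

3.00 yr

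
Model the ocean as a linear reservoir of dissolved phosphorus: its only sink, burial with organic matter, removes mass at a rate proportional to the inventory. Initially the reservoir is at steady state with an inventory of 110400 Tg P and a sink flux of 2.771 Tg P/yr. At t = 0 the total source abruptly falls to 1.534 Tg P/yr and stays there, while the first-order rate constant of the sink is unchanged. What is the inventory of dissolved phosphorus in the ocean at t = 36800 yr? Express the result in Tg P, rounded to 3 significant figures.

τ = M₀/F₀ = 110400/2.771 = 39840 yr; rate constant k = 1/τ.
New steady state M_∞ = F₁/k = F₁·τ = 1.534 × 39840 = 61116 Tg P.
M(t) = M_∞ + (M₀ − M_∞)·e^(−t/τ); t/τ = 36800/39840 = 0.9237, so e^(−t/τ) = 0.3971.
M(t) = 61116 + 49280 × 0.3971 = 80685 Tg P.

80700 Tg P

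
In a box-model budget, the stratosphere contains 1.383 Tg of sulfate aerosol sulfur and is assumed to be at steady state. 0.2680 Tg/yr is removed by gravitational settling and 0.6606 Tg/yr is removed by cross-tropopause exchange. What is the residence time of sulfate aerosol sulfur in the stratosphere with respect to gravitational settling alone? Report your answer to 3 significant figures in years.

5.16 yr

Residence time with respect to a single sink: τ = M / F_sink.
τ = 1.383 / 0.2680 = 5.160 yr.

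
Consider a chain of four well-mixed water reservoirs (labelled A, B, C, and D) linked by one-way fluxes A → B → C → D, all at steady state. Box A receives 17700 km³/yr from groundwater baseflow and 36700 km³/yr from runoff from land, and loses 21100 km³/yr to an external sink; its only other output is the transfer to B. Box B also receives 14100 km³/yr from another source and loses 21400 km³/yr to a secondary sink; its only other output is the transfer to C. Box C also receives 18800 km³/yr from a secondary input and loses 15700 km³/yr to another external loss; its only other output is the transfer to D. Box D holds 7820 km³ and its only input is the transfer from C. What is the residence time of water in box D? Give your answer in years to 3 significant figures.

0.269 yr

Box A: F(A→B) = (17700 + 36700) − 21100 = 33300 km³/yr.
Box B: F(B→C) = (33300 + 14100) − 21400 = 26000 km³/yr.
Box C: F(C→D) = (26000 + 18800) − 15700 = 29100 km³/yr.
Box D throughput = its input = 29100 km³/yr; τ = 7820 / 29100 = 0.2687 yr.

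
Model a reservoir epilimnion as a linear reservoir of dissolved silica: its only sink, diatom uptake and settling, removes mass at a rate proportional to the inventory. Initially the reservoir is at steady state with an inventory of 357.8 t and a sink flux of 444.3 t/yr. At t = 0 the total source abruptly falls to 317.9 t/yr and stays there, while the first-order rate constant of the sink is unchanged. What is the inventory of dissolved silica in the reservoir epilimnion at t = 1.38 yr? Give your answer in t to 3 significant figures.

Residence time τ = M₀/F₀ = 0.8053 yr. The eventual steady state is M_∞ = M₀·(F₁/F₀) = 357.8 × 317.9/444.3 = 256.01 t.
The anomaly ΔM(t) = M(t) − M_∞ decays as ΔM₀·e^(−t/τ) with ΔM₀ = 357.8 − 256.01 = 101.8 t.
At t = 1.38 yr, e^(−t/τ) = e^(−1.714) = 0.1802, so ΔM = 18.34 t and M = 256.01 + 18.34 = 274.35 t.

274 t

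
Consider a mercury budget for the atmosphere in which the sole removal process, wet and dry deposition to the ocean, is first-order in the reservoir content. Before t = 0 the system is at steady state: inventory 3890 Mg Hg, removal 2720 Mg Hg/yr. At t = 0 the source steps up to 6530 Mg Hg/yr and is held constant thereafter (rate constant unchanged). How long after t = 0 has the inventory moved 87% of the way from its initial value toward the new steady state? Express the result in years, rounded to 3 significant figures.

2.92 yr

τ = M₀/F₀ = 3890/2720 = 1.430 yr.
The remaining gap fraction is e^(−t/τ); 87% covered ⇒ e^(−t/τ) = 0.130.
t = −τ ln(0.130) = 1.430 × 2.040 = 2.918 yr.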